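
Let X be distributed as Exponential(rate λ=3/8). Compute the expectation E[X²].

Using the identity E[X²] = Var(X) + (E[X])²:
E[X] = \frac{8}{3}
Var(X) = \frac{64}{9}
E[X²] = \frac{64}{9} + (\frac{8}{3})²
= \frac{128}{9}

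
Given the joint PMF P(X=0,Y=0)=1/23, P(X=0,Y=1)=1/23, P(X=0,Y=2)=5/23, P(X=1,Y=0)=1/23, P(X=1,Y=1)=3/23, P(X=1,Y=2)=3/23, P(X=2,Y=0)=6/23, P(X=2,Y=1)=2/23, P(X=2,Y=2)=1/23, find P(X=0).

P(X=0) = P(X=0,Y=0) + P(X=0,Y=1) + P(X=0,Y=2)
= 1/23 + 1/23 + 5/23
= 7/23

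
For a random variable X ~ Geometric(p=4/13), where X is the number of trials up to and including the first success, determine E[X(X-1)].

E[X(X-1)] = E[X² - X] = E[X²] - E[X]
E[X] = \frac{13}{4}
E[X²] = Var(X) + (E[X])² = \frac{117}{16} + (\frac{13}{4})² = \frac{143}{8}
E[X(X-1)] = \frac{143}{8} - \frac{13}{4} = \frac{117}{8}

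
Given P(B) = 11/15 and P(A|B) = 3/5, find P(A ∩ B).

By definition, P(A|B) = P(A ∩ B) / P(B)
So P(A ∩ B) = P(A|B) × P(B)
= 3/5 × 11/15
= 11/25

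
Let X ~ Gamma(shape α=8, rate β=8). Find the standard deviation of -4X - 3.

For X ~ Gamma(shape α=8, rate β=8):
Var(X) = \frac{1}{8}
SD(X) = √(Var(X)) = √(\frac{1}{8}) = \frac{\sqrt{2}}{4}
SD(-4X - 3) = |-4| × SD(X) = 4 × \frac{\sqrt{2}}{4} = \sqrt{2}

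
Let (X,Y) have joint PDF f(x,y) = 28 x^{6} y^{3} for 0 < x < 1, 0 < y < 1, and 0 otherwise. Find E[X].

E[X] = ∫_0^1 ∫_0^1 x × f(x,y) dy dx
= ∫_0^1 ∫_0^1 x × (28 x^{6} y^{3}) dy dx
= \frac{7}{8}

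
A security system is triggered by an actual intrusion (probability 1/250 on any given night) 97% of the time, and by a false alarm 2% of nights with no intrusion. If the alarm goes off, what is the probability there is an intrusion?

Let D = the rare event, + = positive/flagged.
P(D) = 1/250
P(+|D) = 97/100
P(+|D') = 2/100 = 1/50
P(+) = P(+|D)P(D) + P(+|D')P(D')
     = \frac{97}{100} × \frac{1}{250} + \frac{1}{50} × \frac{249}{250}
     = \frac{119}{5000}
P(D|+) = P(+|D)P(D)/P(+) = \frac{97}{595}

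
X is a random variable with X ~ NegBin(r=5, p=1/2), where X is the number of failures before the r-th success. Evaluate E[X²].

Using the identity E[X²] = Var(X) + (E[X])²:
E[X] = 5
Var(X) = 10
E[X²] = 10 + (5)²
= 35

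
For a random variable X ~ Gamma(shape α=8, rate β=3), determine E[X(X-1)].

E[X(X-1)] = E[X² - X] = E[X²] - E[X]
E[X] = \frac{8}{3}
E[X²] = Var(X) + (E[X])² = \frac{8}{9} + (\frac{8}{3})² = 8
E[X(X-1)] = 8 - \frac{8}{3} = \frac{16}{3}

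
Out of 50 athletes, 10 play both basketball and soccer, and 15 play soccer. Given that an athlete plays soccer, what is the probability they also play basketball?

P(A ∩ B) = 10/50 = 1/5
P(B) = 15/50 = 3/10
P(A|B) = P(A ∩ B) / P(B) = (1/5) / (3/10) = 2/3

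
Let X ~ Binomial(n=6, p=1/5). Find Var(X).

For X ~ Binomial(n=6, p=1/5):
Var(X) = \frac{24}{25}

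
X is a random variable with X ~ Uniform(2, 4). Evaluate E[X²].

Using the identity E[X²] = Var(X) + (E[X])²:
E[X] = 3
Var(X) = \frac{1}{3}
E[X²] = \frac{1}{3} + (3)²
= \frac{28}{3}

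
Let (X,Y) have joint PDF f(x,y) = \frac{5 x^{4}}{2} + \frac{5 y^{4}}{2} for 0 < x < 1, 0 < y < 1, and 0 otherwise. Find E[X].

E[X] = ∫_0^1 ∫_0^1 x × f(x,y) dy dx
= ∫_0^1 ∫_0^1 x × (\frac{5 x^{4}}{2} + \frac{5 y^{4}}{2}) dy dx
= \frac{2}{3}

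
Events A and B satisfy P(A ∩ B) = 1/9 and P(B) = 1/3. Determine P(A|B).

P(A|B) = P(A ∩ B) / P(B)
= (1/9) / (1/3)
= 1/3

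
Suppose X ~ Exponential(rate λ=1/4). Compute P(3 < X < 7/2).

P(3 < X < 7/2) = ∫_{3}^{7/2} f(x) dx
where f(x) = \frac{e^{- \frac{x}{4}}}{4}
= - \frac{1}{e^{\frac{7}{8}}} + e^{- \frac{3}{4}}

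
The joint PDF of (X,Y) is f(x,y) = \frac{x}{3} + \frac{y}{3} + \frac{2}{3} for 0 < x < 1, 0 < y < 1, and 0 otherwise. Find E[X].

E[X] = ∫_0^1 ∫_0^1 x × f(x,y) dy dx
= ∫_0^1 ∫_0^1 x × (\frac{x}{3} + \frac{y}{3} + \frac{2}{3}) dy dx
= \frac{19}{36}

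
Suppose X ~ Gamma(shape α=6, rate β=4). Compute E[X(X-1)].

E[X(X-1)] = E[X² - X] = E[X²] - E[X]
E[X] = \frac{3}{2}
E[X²] = Var(X) + (E[X])² = \frac{3}{8} + (\frac{3}{2})² = \frac{21}{8}
E[X(X-1)] = \frac{21}{8} - \frac{3}{2} = \frac{9}{8}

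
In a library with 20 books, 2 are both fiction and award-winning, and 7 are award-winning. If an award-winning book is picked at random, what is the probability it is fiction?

P(A ∩ B) = 2/20 = 1/10
P(B) = 7/20
P(A|B) = P(A ∩ B) / P(B) = (1/10) / (7/20) = 2/7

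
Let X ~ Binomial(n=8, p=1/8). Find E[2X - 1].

For X ~ Binomial(n=8, p=1/8):
E[X] = 1
E[2X - 1] = 2 × E[X] - 1 = 1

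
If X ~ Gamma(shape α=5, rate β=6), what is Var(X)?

For X ~ Gamma(shape α=5, rate β=6):
Var(X) = \frac{5}{36}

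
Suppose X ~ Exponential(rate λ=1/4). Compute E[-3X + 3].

For X ~ Exponential(rate λ=1/4):
E[X] = 4
E[-3X + 3] = -3 × E[X] + 3 = -9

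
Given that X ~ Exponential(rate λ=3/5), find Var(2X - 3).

For X ~ Exponential(rate λ=3/5):
Var(X) = \frac{25}{9}
Var(2X - 3) = (2)² × Var(X) = 4 × \frac{25}{9} = \frac{100}{9}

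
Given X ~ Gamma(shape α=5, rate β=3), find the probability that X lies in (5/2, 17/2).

P(5/2 < X < 17/2) = ∫_{5/2}^{17/2} f(x) dx
where f(x) = \frac{81 x^{4} e^{- 3 x}}{8}
= \frac{-2653811 + 30563 e^{18}}{128 e^{\frac{51}{2}}}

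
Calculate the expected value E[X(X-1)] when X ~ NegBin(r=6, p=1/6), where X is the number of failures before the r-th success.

E[X(X-1)] = E[X² - X] = E[X²] - E[X]
E[X] = 30
E[X²] = Var(X) + (E[X])² = 180 + (30)² = 1080
E[X(X-1)] = 1080 - 30 = 1050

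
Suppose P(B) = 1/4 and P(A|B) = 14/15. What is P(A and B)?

By definition, P(A|B) = P(A ∩ B) / P(B)
So P(A ∩ B) = P(A|B) × P(B)
= 14/15 × 1/4
= 7/30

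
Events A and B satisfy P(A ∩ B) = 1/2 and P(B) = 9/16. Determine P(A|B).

P(A|B) = P(A ∩ B) / P(B)
= (1/2) / (9/16)
= 8/9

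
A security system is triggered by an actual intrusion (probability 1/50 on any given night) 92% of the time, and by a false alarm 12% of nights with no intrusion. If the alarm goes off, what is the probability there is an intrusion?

Let D = the rare event, + = positive/flagged.
P(D) = 1/50
P(+|D) = 92/100 = 23/25
P(+|D') = 12/100 = 3/25
P(+) = P(+|D)P(D) + P(+|D')P(D')
     = \frac{23}{25} × \frac{1}{50} + \frac{3}{25} × \frac{49}{50}
     = \frac{17}{125}
P(D|+) = P(+|D)P(D)/P(+) = \frac{23}{170}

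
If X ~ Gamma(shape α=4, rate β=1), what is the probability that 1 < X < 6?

P(1 < X < 6) = ∫_{1}^{6} f(x) dx
where f(x) = \frac{x^{3} e^{- x}}{6}
= \frac{-183 + 8 e^{5}}{3 e^{6}}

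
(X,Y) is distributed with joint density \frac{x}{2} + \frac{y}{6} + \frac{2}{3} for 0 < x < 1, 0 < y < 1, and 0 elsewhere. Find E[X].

E[X] = ∫_0^1 ∫_0^1 x × f(x,y) dy dx
= ∫_0^1 ∫_0^1 x × (\frac{x}{2} + \frac{y}{6} + \frac{2}{3}) dy dx
= \frac{13}{24}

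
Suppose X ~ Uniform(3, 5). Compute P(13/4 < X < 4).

P(13/4 < X < 4) = ∫_{13/4}^{4} f(x) dx
where f(x) = \frac{1}{2}
= \frac{3}{8}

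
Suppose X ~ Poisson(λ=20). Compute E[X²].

Using the identity E[X²] = Var(X) + (E[X])²:
E[X] = 20
Var(X) = 20
E[X²] = 20 + (20)²
= 420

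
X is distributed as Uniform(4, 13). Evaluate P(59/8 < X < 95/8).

P(59/8 < X < 95/8) = ∫_{59/8}^{95/8} f(x) dx
where f(x) = \frac{1}{9}
= \frac{1}{2}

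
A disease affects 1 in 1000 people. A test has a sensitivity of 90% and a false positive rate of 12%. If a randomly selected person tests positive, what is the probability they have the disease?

Let D = the rare event, + = positive/flagged.
P(D) = 1/1000
P(+|D) = 90/100 = 9/10
P(+|D') = 12/100 = 3/25
P(+) = P(+|D)P(D) + P(+|D')P(D')
     = \frac{9}{10} × \frac{1}{1000} + \frac{3}{25} × \frac{999}{1000}
     = \frac{6039}{50000}
P(D|+) = P(+|D)P(D)/P(+) = \frac{5}{671}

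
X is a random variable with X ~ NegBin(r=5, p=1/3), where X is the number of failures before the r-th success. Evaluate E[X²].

Using the identity E[X²] = Var(X) + (E[X])²:
E[X] = 10
Var(X) = 30
E[X²] = 30 + (10)²
= 130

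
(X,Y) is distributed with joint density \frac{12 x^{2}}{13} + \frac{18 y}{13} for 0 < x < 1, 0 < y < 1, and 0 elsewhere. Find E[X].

E[X] = ∫_0^1 ∫_0^1 x × f(x,y) dy dx
= ∫_0^1 ∫_0^1 x × (\frac{12 x^{2}}{13} + \frac{18 y}{13}) dy dx
= \frac{15}{26}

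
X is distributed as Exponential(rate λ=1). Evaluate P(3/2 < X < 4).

P(3/2 < X < 4) = ∫_{3/2}^{4} f(x) dx
where f(x) = e^{- x}
= - \frac{1}{e^{4}} + e^{- \frac{3}{2}}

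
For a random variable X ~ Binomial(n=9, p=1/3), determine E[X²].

Using the identity E[X²] = Var(X) + (E[X])²:
E[X] = 3
Var(X) = 2
E[X²] = 2 + (3)²
= 11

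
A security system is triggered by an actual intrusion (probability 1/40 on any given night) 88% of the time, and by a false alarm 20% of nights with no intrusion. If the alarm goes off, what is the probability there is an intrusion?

Let D = the rare event, + = positive/flagged.
P(D) = 1/40
P(+|D) = 88/100 = 22/25
P(+|D') = 20/100 = 1/5
P(+) = P(+|D)P(D) + P(+|D')P(D')
     = \frac{22}{25} × \frac{1}{40} + \frac{1}{5} × \frac{39}{40}
     = \frac{217}{1000}
P(D|+) = P(+|D)P(D)/P(+) = \frac{22}{217}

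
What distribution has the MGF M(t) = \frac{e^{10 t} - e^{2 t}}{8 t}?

The MGF M(t) = \frac{e^{10 t} - e^{2 t}}{8 t} is the standard form for the Uniform distribution.
Comparing with the known MGF formula identifies: Uniform(2, 10)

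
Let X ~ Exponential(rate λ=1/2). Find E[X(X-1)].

E[X(X-1)] = E[X² - X] = E[X²] - E[X]
E[X] = 2
E[X²] = Var(X) + (E[X])² = 4 + (2)² = 8
E[X(X-1)] = 8 - 2 = 6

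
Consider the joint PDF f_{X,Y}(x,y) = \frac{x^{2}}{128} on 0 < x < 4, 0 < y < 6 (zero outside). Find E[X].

f_X(x) = ∫_0^6 \frac{x^{2}}{128} dy = \frac{3 x^{2}}{64}
E[X] = ∫_0^4 x × (\frac{3 x^{2}}{64}) dx = 3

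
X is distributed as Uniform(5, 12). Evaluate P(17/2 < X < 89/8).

P(17/2 < X < 89/8) = ∫_{17/2}^{89/8} f(x) dx
where f(x) = \frac{1}{7}
= \frac{3}{8}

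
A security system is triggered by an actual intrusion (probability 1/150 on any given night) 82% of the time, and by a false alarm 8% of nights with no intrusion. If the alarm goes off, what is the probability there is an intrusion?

Let D = the rare event, + = positive/flagged.
P(D) = 1/150
P(+|D) = 82/100 = 41/50
P(+|D') = 8/100 = 2/25
P(+) = P(+|D)P(D) + P(+|D')P(D')
     = \frac{41}{50} × \frac{1}{150} + \frac{2}{25} × \frac{149}{150}
     = \frac{637}{7500}
P(D|+) = P(+|D)P(D)/P(+) = \frac{41}{637}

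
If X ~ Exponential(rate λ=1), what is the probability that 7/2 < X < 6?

P(7/2 < X < 6) = ∫_{7/2}^{6} f(x) dx
where f(x) = e^{- x}
= - \frac{1}{e^{6}} + e^{- \frac{7}{2}}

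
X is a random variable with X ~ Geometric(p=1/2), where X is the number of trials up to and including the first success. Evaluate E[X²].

Using the identity E[X²] = Var(X) + (E[X])²:
E[X] = 2
Var(X) = 2
E[X²] = 2 + (2)²
= 6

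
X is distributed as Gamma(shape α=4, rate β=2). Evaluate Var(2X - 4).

For X ~ Gamma(shape α=4, rate β=2):
Var(X) = 1
Var(2X - 4) = (2)² × Var(X) = 4 × 1 = 4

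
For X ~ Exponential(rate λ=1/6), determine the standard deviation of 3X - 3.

For X ~ Exponential(rate λ=1/6):
Var(X) = 36
SD(X) = √(Var(X)) = √(36) = 6
SD(3X - 3) = |3| × SD(X) = 3 × 6 = 18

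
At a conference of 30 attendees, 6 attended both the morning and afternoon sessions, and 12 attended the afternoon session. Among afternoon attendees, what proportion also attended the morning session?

P(A ∩ B) = 6/30 = 1/5
P(B) = 12/30 = 2/5
P(A|B) = P(A ∩ B) / P(B) = (1/5) / (2/5) = 1/2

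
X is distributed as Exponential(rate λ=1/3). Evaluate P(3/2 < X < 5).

P(3/2 < X < 5) = ∫_{3/2}^{5} f(x) dx
where f(x) = \frac{e^{- \frac{x}{3}}}{3}
= - \frac{1}{e^{\frac{5}{3}}} + e^{- \frac{1}{2}}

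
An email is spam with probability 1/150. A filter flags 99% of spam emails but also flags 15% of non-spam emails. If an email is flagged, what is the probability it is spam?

Let D = the rare event, + = positive/flagged.
P(D) = 1/150
P(+|D) = 99/100
P(+|D') = 15/100 = 3/20
P(+) = P(+|D)P(D) + P(+|D')P(D')
     = \frac{99}{100} × \frac{1}{150} + \frac{3}{20} × \frac{149}{150}
     = \frac{389}{2500}
P(D|+) = P(+|D)P(D)/P(+) = \frac{33}{778}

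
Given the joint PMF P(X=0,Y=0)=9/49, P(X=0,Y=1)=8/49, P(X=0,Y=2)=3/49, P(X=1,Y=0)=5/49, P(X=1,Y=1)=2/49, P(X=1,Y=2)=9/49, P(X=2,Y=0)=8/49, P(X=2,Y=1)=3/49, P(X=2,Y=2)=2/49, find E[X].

First find marginal of X:
P(X=0) = 20/49
P(X=1) = 16/49
P(X=2) = 13/49
E[X] = 0 × 20/49 + 1 × 16/49 + 2 × 13/49 = 6/7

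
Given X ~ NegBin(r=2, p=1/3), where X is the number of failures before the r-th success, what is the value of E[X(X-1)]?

E[X(X-1)] = E[X² - X] = E[X²] - E[X]
E[X] = 4
E[X²] = Var(X) + (E[X])² = 12 + (4)² = 28
E[X(X-1)] = 28 - 4 = 24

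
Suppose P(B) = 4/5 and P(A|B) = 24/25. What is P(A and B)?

By definition, P(A|B) = P(A ∩ B) / P(B)
So P(A ∩ B) = P(A|B) × P(B)
= 24/25 × 4/5
= 96/125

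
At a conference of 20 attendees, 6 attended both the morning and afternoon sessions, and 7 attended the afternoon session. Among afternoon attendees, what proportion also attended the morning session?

P(A ∩ B) = 6/20 = 3/10
P(B) = 7/20
P(A|B) = P(A ∩ B) / P(B) = (3/10) / (7/20) = 6/7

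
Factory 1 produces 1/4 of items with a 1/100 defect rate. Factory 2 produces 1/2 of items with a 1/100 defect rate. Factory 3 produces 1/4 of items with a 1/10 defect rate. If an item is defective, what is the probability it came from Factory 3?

Using Bayes' theorem:
P(F1) = 1/4, P(D|F1) = 1/100
P(F2) = 1/2, P(D|F2) = 1/100
P(F3) = 1/4, P(D|F3) = 1/10
P(D) = P(D|F1)P(F1) + P(D|F2)P(F2) + P(D|F3)P(F3)
     = \frac{13}{400}
P(F3|D) = P(D|F3)P(F3) / P(D)
= \frac{10}{13}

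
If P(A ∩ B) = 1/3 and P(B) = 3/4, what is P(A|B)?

P(A|B) = P(A ∩ B) / P(B)
= (1/3) / (3/4)
= 4/9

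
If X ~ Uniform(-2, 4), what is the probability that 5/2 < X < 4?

P(5/2 < X < 4) = ∫_{5/2}^{4} f(x) dx
where f(x) = \frac{1}{6}
= \frac{1}{4}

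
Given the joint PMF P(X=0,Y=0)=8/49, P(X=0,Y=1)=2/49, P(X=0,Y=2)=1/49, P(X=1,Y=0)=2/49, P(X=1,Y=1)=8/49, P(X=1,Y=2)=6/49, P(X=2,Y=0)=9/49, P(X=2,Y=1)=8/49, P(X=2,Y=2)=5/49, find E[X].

First find marginal of X:
P(X=0) = 11/49
P(X=1) = 16/49
P(X=2) = 22/49
E[X] = 0 × 11/49 + 1 × 16/49 + 2 × 22/49 = 60/49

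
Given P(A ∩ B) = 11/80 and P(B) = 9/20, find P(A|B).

P(A|B) = P(A ∩ B) / P(B)
= (11/80) / (9/20)
= 11/36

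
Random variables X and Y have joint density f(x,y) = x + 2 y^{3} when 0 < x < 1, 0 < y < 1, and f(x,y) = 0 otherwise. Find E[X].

E[X] = ∫_0^1 ∫_0^1 x × f(x,y) dy dx
= ∫_0^1 ∫_0^1 x × (x + 2 y^{3}) dy dx
= \frac{7}{12}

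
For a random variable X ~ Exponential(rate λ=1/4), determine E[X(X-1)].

E[X(X-1)] = E[X² - X] = E[X²] - E[X]
E[X] = 4
E[X²] = Var(X) + (E[X])² = 16 + (4)² = 32
E[X(X-1)] = 32 - 4 = 28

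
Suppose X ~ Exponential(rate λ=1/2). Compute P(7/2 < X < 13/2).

P(7/2 < X < 13/2) = ∫_{7/2}^{13/2} f(x) dx
where f(x) = \frac{e^{- \frac{x}{2}}}{2}
= - \frac{1 - e^{\frac{3}{2}}}{e^{\frac{13}{4}}}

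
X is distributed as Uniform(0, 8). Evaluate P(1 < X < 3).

P(1 < X < 3) = ∫_{1}^{3} f(x) dx
where f(x) = \frac{1}{8}
= \frac{1}{4}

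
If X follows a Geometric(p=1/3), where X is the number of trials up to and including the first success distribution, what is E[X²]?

Using the identity E[X²] = Var(X) + (E[X])²:
E[X] = 3
Var(X) = 6
E[X²] = 6 + (3)²
= 15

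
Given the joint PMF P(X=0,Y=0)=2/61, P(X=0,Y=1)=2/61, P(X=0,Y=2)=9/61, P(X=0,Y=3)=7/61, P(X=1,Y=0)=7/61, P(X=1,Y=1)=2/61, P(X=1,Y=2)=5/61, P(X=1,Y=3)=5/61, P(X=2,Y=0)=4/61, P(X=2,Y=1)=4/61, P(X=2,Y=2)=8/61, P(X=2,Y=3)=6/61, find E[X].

First find marginal of X:
P(X=0) = 20/61
P(X=1) = 19/61
P(X=2) = 22/61
E[X] = 0 × 20/61 + 1 × 19/61 + 2 × 22/61 = 63/61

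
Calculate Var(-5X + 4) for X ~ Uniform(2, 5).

For X ~ Uniform(2, 5):
Var(X) = \frac{3}{4}
Var(-5X + 4) = (-5)² × Var(X) = 25 × \frac{3}{4} = \frac{75}{4}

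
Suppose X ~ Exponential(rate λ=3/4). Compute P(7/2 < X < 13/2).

P(7/2 < X < 13/2) = ∫_{7/2}^{13/2} f(x) dx
where f(x) = \frac{3 e^{- \frac{3 x}{4}}}{4}
= - \frac{1 - e^{\frac{9}{4}}}{e^{\frac{39}{8}}}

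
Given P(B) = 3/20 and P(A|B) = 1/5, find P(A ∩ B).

By definition, P(A|B) = P(A ∩ B) / P(B)
So P(A ∩ B) = P(A|B) × P(B)
= 1/5 × 3/20
= 3/100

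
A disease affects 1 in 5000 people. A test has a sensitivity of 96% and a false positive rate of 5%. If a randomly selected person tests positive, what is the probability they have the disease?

Let D = the rare event, + = positive/flagged.
P(D) = 1/5000
P(+|D) = 96/100 = 24/25
P(+|D') = 5/100 = 1/20
P(+) = P(+|D)P(D) + P(+|D')P(D')
     = \frac{24}{25} × \frac{1}{5000} + \frac{1}{20} × \frac{4999}{5000}
     = \frac{25091}{500000}
P(D|+) = P(+|D)P(D)/P(+) = \frac{96}{25091}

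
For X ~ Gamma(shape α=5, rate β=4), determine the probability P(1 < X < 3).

P(1 < X < 3) = ∫_{1}^{3} f(x) dx
where f(x) = \frac{128 x^{4} e^{- 4 x}}{3}
= \frac{-3711 + 103 e^{8}}{3 e^{12}}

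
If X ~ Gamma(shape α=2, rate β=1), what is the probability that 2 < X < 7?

P(2 < X < 7) = ∫_{2}^{7} f(x) dx
where f(x) = x e^{- x}
= \frac{-8 + 3 e^{5}}{e^{7}}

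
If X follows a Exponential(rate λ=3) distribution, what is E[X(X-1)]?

E[X(X-1)] = E[X² - X] = E[X²] - E[X]
E[X] = \frac{1}{3}
E[X²] = Var(X) + (E[X])² = \frac{1}{9} + (\frac{1}{3})² = \frac{2}{9}
E[X(X-1)] = \frac{2}{9} - \frac{1}{3} = - \frac{1}{9}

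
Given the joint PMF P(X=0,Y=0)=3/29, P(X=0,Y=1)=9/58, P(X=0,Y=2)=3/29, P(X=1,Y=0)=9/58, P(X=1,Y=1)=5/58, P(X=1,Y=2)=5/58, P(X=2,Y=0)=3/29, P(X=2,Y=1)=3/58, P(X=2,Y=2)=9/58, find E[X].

First find marginal of X:
P(X=0) = 21/58
P(X=1) = 19/58
P(X=2) = 9/29
E[X] = 0 × 21/58 + 1 × 19/58 + 2 × 9/29 = 55/58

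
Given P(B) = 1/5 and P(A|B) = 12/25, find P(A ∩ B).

By definition, P(A|B) = P(A ∩ B) / P(B)
So P(A ∩ B) = P(A|B) × P(B)
= 12/25 × 1/5
= 12/125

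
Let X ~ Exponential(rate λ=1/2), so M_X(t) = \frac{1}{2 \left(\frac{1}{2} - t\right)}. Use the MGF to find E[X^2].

To find E[X^2], compute M^(2)(0):
M^(1)(t) = \frac{1}{2 \left(\frac{1}{2} - t\right)^{2}}
M^(2)(t) = \frac{1}{\left(\frac{1}{2} - t\right)^{3}}
M^(2)(0) = 8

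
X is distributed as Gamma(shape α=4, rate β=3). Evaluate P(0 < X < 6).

P(0 < X < 6) = ∫_{0}^{6} f(x) dx
where f(x) = \frac{27 x^{3} e^{- 3 x}}{2}
= 1 - \frac{1153}{e^{18}}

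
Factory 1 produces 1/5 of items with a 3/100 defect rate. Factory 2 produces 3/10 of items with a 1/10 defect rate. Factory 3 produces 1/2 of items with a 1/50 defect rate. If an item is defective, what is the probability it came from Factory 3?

Using Bayes' theorem:
P(F1) = 1/5, P(D|F1) = 3/100
P(F2) = 3/10, P(D|F2) = 1/10
P(F3) = 1/2, P(D|F3) = 1/50
P(D) = P(D|F1)P(F1) + P(D|F2)P(F2) + P(D|F3)P(F3)
     = \frac{23}{500}
P(F3|D) = P(D|F3)P(F3) / P(D)
= \frac{5}{23}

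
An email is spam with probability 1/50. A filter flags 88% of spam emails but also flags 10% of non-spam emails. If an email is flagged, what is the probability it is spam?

Let D = the rare event, + = positive/flagged.
P(D) = 1/50
P(+|D) = 88/100 = 22/25
P(+|D') = 10/100 = 1/10
P(+) = P(+|D)P(D) + P(+|D')P(D')
     = \frac{22}{25} × \frac{1}{50} + \frac{1}{10} × \frac{49}{50}
     = \frac{289}{2500}
P(D|+) = P(+|D)P(D)/P(+) = \frac{44}{289}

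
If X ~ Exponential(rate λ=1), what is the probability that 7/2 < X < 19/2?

P(7/2 < X < 19/2) = ∫_{7/2}^{19/2} f(x) dx
where f(x) = e^{- x}
= - \frac{1 - e^{6}}{e^{\frac{19}{2}}}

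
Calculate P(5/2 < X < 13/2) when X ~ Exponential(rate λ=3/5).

P(5/2 < X < 13/2) = ∫_{5/2}^{13/2} f(x) dx
where f(x) = \frac{3 e^{- \frac{3 x}{5}}}{5}
= - \frac{1}{e^{\frac{39}{10}}} + e^{- \frac{3}{2}}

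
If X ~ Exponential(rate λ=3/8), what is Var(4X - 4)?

For X ~ Exponential(rate λ=3/8):
Var(X) = \frac{64}{9}
Var(4X - 4) = (4)² × Var(X) = 16 × \frac{64}{9} = \frac{1024}{9}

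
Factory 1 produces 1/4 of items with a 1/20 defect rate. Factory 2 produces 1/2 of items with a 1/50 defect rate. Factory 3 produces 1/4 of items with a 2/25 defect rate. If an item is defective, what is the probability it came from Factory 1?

Using Bayes' theorem:
P(F1) = 1/4, P(D|F1) = 1/20
P(F2) = 1/2, P(D|F2) = 1/50
P(F3) = 1/4, P(D|F3) = 2/25
P(D) = P(D|F1)P(F1) + P(D|F2)P(F2) + P(D|F3)P(F3)
     = \frac{17}{400}
P(F1|D) = P(D|F1)P(F1) / P(D)
= \frac{5}{17}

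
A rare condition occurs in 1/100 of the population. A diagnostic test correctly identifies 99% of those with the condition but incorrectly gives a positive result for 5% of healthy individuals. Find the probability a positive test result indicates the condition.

Let D = the rare event, + = positive/flagged.
P(D) = 1/100
P(+|D) = 99/100
P(+|D') = 5/100 = 1/20
P(+) = P(+|D)P(D) + P(+|D')P(D')
     = \frac{99}{100} × \frac{1}{100} + \frac{1}{20} × \frac{99}{100}
     = \frac{297}{5000}
P(D|+) = P(+|D)P(D)/P(+) = \frac{1}{6}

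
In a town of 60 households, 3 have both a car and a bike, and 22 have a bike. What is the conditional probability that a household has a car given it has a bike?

P(A ∩ B) = 3/60 = 1/20
P(B) = 22/60 = 11/30
P(A|B) = P(A ∩ B) / P(B) = (1/20) / (11/30) = 3/22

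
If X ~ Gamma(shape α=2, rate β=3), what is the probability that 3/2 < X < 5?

P(3/2 < X < 5) = ∫_{3/2}^{5} f(x) dx
where f(x) = 9 x e^{- 3 x}
= - \frac{16}{e^{15}} + \frac{11}{2 e^{\frac{9}{2}}}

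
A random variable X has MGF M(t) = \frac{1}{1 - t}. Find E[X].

To find E[X], compute M^(1)(0):
M^(1)(t) = \frac{1}{\left(1 - t\right)^{2}}
M^(1)(0) = 1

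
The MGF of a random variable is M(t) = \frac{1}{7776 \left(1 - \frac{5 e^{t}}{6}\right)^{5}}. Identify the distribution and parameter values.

The MGF M(t) = \frac{1}{7776 \left(1 - \frac{5 e^{t}}{6}\right)^{5}} is the standard form for the NegativeBinomial distribution.
Comparing with the known MGF formula identifies: NegBin(r=5, p=1/6), X = failures before r-th success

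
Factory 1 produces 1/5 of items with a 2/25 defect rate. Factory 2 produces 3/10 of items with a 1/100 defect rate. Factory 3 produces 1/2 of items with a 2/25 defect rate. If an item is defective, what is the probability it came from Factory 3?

Using Bayes' theorem:
P(F1) = 1/5, P(D|F1) = 2/25
P(F2) = 3/10, P(D|F2) = 1/100
P(F3) = 1/2, P(D|F3) = 2/25
P(D) = P(D|F1)P(F1) + P(D|F2)P(F2) + P(D|F3)P(F3)
     = \frac{59}{1000}
P(F3|D) = P(D|F3)P(F3) / P(D)
= \frac{40}{59}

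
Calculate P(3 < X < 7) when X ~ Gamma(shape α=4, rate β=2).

P(3 < X < 7) = ∫_{3}^{7} f(x) dx
where f(x) = \frac{8 x^{3} e^{- 2 x}}{3}
= \frac{-1711 + 183 e^{8}}{3 e^{14}}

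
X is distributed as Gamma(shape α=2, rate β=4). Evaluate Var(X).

For X ~ Gamma(shape α=2, rate β=4):
Var(X) = \frac{1}{8}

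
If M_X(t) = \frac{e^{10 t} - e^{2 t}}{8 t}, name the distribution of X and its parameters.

The MGF M(t) = \frac{e^{10 t} - e^{2 t}}{8 t} is the standard form for the Uniform distribution.
Comparing with the known MGF formula identifies: Uniform(2, 10)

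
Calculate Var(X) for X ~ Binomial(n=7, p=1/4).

For X ~ Binomial(n=7, p=1/4):
Var(X) = \frac{21}{16}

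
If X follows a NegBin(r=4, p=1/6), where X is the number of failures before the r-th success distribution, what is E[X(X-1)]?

E[X(X-1)] = E[X² - X] = E[X²] - E[X]
E[X] = 20
E[X²] = Var(X) + (E[X])² = 120 + (20)² = 520
E[X(X-1)] = 520 - 20 = 500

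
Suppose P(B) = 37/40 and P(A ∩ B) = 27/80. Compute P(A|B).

P(A|B) = P(A ∩ B) / P(B)
= (27/80) / (37/40)
= 27/74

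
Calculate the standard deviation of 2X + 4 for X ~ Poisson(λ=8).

For X ~ Poisson(λ=8):
Var(X) = 8
SD(X) = √(Var(X)) = √(8) = 2 \sqrt{2}
SD(2X + 4) = |2| × SD(X) = 2 × 2 \sqrt{2} = 4 \sqrt{2}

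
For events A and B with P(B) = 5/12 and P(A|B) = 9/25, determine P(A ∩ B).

By definition, P(A|B) = P(A ∩ B) / P(B)
So P(A ∩ B) = P(A|B) × P(B)
= 9/25 × 5/12
= 3/20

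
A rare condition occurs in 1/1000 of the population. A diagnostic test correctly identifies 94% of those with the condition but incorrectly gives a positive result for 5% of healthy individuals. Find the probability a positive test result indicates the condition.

Let D = the rare event, + = positive/flagged.
P(D) = 1/1000
P(+|D) = 94/100 = 47/50
P(+|D') = 5/100 = 1/20
P(+) = P(+|D)P(D) + P(+|D')P(D')
     = \frac{47}{50} × \frac{1}{1000} + \frac{1}{20} × \frac{999}{1000}
     = \frac{5089}{100000}
P(D|+) = P(+|D)P(D)/P(+) = \frac{94}{5089}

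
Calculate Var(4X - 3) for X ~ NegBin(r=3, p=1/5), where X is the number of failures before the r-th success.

For X ~ NegBin(r=3, p=1/5), where X is the number of failures before the r-th success:
Var(X) = 60
Var(4X - 3) = (4)² × Var(X) = 16 × 60 = 960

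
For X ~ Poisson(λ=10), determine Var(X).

For X ~ Poisson(λ=10):
Var(X) = 10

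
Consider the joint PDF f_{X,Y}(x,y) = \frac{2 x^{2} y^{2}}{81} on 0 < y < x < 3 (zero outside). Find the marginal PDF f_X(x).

f_X(x) = ∫_0^x \frac{2 x^{2} y^{2}}{81} dy = \frac{2 x^{5}}{243}
for 0 < x < 3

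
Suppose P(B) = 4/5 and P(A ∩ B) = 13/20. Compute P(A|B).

P(A|B) = P(A ∩ B) / P(B)
= (13/20) / (4/5)
= 13/16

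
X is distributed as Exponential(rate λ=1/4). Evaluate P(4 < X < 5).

P(4 < X < 5) = ∫_{4}^{5} f(x) dx
where f(x) = \frac{e^{- \frac{x}{4}}}{4}
= - \frac{1}{e^{\frac{5}{4}}} + e^{-1}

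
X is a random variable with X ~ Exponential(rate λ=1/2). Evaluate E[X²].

Using the identity E[X²] = Var(X) + (E[X])²:
E[X] = 2
Var(X) = 4
E[X²] = 4 + (2)²
= 8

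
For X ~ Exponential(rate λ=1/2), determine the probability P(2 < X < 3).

P(2 < X < 3) = ∫_{2}^{3} f(x) dx
where f(x) = \frac{e^{- \frac{x}{2}}}{2}
= - \frac{1}{e^{\frac{3}{2}}} + e^{-1}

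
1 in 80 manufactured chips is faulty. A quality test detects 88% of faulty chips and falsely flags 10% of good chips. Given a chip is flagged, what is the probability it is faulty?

Let D = the rare event, + = positive/flagged.
P(D) = 1/80
P(+|D) = 88/100 = 22/25
P(+|D') = 10/100 = 1/10
P(+) = P(+|D)P(D) + P(+|D')P(D')
     = \frac{22}{25} × \frac{1}{80} + \frac{1}{10} × \frac{79}{80}
     = \frac{439}{4000}
P(D|+) = P(+|D)P(D)/P(+) = \frac{44}{439}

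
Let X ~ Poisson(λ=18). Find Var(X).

For X ~ Poisson(λ=18):
Var(X) = 18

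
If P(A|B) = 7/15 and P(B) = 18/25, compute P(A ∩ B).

By definition, P(A|B) = P(A ∩ B) / P(B)
So P(A ∩ B) = P(A|B) × P(B)
= 7/15 × 18/25
= 42/125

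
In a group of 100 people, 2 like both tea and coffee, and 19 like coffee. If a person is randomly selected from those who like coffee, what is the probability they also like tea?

P(A ∩ B) = 2/100 = 1/50
P(B) = 19/100
P(A|B) = P(A ∩ B) / P(B) = (1/50) / (19/100) = 2/19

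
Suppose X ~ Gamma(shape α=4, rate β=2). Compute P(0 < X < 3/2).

P(0 < X < 3/2) = ∫_{0}^{3/2} f(x) dx
where f(x) = \frac{8 x^{3} e^{- 2 x}}{3}
= 1 - \frac{13}{e^{3}}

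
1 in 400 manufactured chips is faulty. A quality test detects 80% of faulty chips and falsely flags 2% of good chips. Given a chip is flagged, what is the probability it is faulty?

Let D = the rare event, + = positive/flagged.
P(D) = 1/400
P(+|D) = 80/100 = 4/5
P(+|D') = 2/100 = 1/50
P(+) = P(+|D)P(D) + P(+|D')P(D')
     = \frac{4}{5} × \frac{1}{400} + \frac{1}{50} × \frac{399}{400}
     = \frac{439}{20000}
P(D|+) = P(+|D)P(D)/P(+) = \frac{40}{439}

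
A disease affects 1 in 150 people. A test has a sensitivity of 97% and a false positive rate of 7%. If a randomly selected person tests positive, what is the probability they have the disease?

Let D = the rare event, + = positive/flagged.
P(D) = 1/150
P(+|D) = 97/100
P(+|D') = 7/100
P(+) = P(+|D)P(D) + P(+|D')P(D')
     = \frac{97}{100} × \frac{1}{150} + \frac{7}{100} × \frac{149}{150}
     = \frac{19}{250}
P(D|+) = P(+|D)P(D)/P(+) = \frac{97}{1140}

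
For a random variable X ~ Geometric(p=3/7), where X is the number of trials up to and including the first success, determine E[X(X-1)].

E[X(X-1)] = E[X² - X] = E[X²] - E[X]
E[X] = \frac{7}{3}
E[X²] = Var(X) + (E[X])² = \frac{28}{9} + (\frac{7}{3})² = \frac{77}{9}
E[X(X-1)] = \frac{77}{9} - \frac{7}{3} = \frac{56}{9}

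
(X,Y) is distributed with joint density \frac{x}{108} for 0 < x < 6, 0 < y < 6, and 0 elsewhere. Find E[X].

f_X(x) = ∫_0^6 \frac{x}{108} dy = \frac{x}{18}
E[X] = ∫_0^6 x × (\frac{x}{18}) dx = 4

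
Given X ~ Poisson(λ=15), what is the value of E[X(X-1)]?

E[X(X-1)] = E[X² - X] = E[X²] - E[X]
E[X] = 15
E[X²] = Var(X) + (E[X])² = 15 + (15)² = 240
E[X(X-1)] = 240 - 15 = 225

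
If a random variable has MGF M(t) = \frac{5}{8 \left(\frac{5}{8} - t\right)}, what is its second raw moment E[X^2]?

To find E[X^2], compute M^(2)(0):
M^(1)(t) = \frac{5}{8 \left(\frac{5}{8} - t\right)^{2}}
M^(2)(t) = \frac{5}{4 \left(\frac{5}{8} - t\right)^{3}}
M^(2)(0) = \frac{128}{25}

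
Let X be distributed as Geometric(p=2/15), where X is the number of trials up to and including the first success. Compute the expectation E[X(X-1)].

E[X(X-1)] = E[X² - X] = E[X²] - E[X]
E[X] = \frac{15}{2}
E[X²] = Var(X) + (E[X])² = \frac{195}{4} + (\frac{15}{2})² = 105
E[X(X-1)] = 105 - \frac{15}{2} = \frac{195}{2}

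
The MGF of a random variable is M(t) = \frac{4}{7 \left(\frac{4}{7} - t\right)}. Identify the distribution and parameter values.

The MGF M(t) = \frac{4}{7 \left(\frac{4}{7} - t\right)} is the standard form for the Exponential distribution.
Comparing with the known MGF formula identifies: Exponential(rate λ=4/7)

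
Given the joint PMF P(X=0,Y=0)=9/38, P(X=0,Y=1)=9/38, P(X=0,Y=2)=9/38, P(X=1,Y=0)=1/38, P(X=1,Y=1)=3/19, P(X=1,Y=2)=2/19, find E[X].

First find marginal of X:
P(X=0) = 27/38
P(X=1) = 11/38
E[X] = 0 × 27/38 + 1 × 11/38 = 11/38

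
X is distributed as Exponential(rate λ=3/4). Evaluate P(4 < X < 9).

P(4 < X < 9) = ∫_{4}^{9} f(x) dx
where f(x) = \frac{3 e^{- \frac{3 x}{4}}}{4}
= - \frac{1}{e^{\frac{27}{4}}} + e^{-3}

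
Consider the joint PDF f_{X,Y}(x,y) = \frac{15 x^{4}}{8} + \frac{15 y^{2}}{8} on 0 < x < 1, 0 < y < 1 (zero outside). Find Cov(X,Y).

E[XY] = ∫∫ xy × f(x,y) dx dy = \frac{25}{64}
E[X] = \frac{5}{8}
E[Y] = \frac{21}{32}
Cov(X,Y) = E[XY] - E[X]E[Y] = - \frac{5}{256}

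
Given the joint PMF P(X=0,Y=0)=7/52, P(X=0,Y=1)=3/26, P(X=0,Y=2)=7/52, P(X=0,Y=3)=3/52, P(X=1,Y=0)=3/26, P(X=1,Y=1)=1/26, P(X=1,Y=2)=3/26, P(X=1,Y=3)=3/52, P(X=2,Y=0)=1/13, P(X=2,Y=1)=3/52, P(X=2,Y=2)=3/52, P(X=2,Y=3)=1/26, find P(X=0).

P(X=0) = P(X=0,Y=0) + P(X=0,Y=1) + P(X=0,Y=2) + P(X=0,Y=3)
= 7/52 + 3/26 + 7/52 + 3/52
= 23/52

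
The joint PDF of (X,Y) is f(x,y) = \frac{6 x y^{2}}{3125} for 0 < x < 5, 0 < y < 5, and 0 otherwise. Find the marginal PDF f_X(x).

f_X(x) = ∫_0^5 f(x,y) dy
= ∫_0^5 \frac{6 x y^{2}}{3125} dy
= \frac{2 x}{25} for 0 < x < 5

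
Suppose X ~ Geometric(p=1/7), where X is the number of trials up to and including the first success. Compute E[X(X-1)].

E[X(X-1)] = E[X² - X] = E[X²] - E[X]
E[X] = 7
E[X²] = Var(X) + (E[X])² = 42 + (7)² = 91
E[X(X-1)] = 91 - 7 = 84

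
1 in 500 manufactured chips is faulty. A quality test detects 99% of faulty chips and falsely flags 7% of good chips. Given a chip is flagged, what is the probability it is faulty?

Let D = the rare event, + = positive/flagged.
P(D) = 1/500
P(+|D) = 99/100
P(+|D') = 7/100
P(+) = P(+|D)P(D) + P(+|D')P(D')
     = \frac{99}{100} × \frac{1}{500} + \frac{7}{100} × \frac{499}{500}
     = \frac{449}{6250}
P(D|+) = P(+|D)P(D)/P(+) = \frac{99}{3592}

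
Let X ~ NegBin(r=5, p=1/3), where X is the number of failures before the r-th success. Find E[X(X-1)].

E[X(X-1)] = E[X² - X] = E[X²] - E[X]
E[X] = 10
E[X²] = Var(X) + (E[X])² = 30 + (10)² = 130
E[X(X-1)] = 130 - 10 = 120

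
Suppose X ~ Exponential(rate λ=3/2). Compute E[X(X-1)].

E[X(X-1)] = E[X² - X] = E[X²] - E[X]
E[X] = \frac{2}{3}
E[X²] = Var(X) + (E[X])² = \frac{4}{9} + (\frac{2}{3})² = \frac{8}{9}
E[X(X-1)] = \frac{8}{9} - \frac{2}{3} = \frac{2}{9}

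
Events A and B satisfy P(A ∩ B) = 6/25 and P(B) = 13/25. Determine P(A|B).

P(A|B) = P(A ∩ B) / P(B)
= (6/25) / (13/25)
= 6/13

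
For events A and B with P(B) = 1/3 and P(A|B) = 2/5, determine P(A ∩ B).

By definition, P(A|B) = P(A ∩ B) / P(B)
So P(A ∩ B) = P(A|B) × P(B)
= 2/5 × 1/3
= 2/15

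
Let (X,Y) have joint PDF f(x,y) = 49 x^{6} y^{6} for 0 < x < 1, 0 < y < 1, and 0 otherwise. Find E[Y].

E[Y] = ∫_0^1 ∫_0^1 y × f(x,y) dx dy
= \frac{7}{8}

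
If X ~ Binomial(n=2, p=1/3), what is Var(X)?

For X ~ Binomial(n=2, p=1/3):
Var(X) = \frac{4}{9}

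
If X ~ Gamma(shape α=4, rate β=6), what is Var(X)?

For X ~ Gamma(shape α=4, rate β=6):
Var(X) = \frac{1}{9}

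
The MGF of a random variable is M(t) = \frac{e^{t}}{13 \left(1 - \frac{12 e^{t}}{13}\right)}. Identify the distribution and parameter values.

The MGF M(t) = \frac{e^{t}}{13 \left(1 - \frac{12 e^{t}}{13}\right)} is the standard form for the Geometric distribution.
Comparing with the known MGF formula identifies: Geometric(p=1/13), X = trial number of first success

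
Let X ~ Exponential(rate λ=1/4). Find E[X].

For X ~ Exponential(rate λ=1/4), the expected value is:
E[X] = 4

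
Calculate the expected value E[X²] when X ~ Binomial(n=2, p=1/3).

Using the identity E[X²] = Var(X) + (E[X])²:
E[X] = \frac{2}{3}
Var(X) = \frac{4}{9}
E[X²] = \frac{4}{9} + (\frac{2}{3})²
= \frac{8}{9}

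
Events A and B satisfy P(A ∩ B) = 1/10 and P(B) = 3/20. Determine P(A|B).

P(A|B) = P(A ∩ B) / P(B)
= (1/10) / (3/20)
= 2/3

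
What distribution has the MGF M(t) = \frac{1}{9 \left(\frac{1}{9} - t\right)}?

The MGF M(t) = \frac{1}{9 \left(\frac{1}{9} - t\right)} is the standard form for the Exponential distribution.
Comparing with the known MGF formula identifies: Exponential(rate λ=1/9)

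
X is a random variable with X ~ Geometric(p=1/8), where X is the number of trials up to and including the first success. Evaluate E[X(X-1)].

E[X(X-1)] = E[X² - X] = E[X²] - E[X]
E[X] = 8
E[X²] = Var(X) + (E[X])² = 56 + (8)² = 120
E[X(X-1)] = 120 - 8 = 112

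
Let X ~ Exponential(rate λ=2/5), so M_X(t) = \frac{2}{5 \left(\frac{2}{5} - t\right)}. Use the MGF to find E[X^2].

To find E[X^2], compute M^(2)(0):
M^(1)(t) = \frac{2}{5 \left(\frac{2}{5} - t\right)^{2}}
M^(2)(t) = \frac{4}{5 \left(\frac{2}{5} - t\right)^{3}}
M^(2)(0) = \frac{25}{2}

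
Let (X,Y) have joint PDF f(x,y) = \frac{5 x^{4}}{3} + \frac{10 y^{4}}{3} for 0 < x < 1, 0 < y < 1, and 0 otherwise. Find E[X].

E[X] = ∫_0^1 ∫_0^1 x × f(x,y) dy dx
= ∫_0^1 ∫_0^1 x × (\frac{5 x^{4}}{3} + \frac{10 y^{4}}{3}) dy dx
= \frac{11}{18}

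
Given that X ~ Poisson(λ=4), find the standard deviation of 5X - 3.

For X ~ Poisson(λ=4):
Var(X) = 4
SD(X) = √(Var(X)) = √(4) = 2
SD(5X - 3) = |5| × SD(X) = 5 × 2 = 10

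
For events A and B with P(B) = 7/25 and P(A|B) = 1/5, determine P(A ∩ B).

By definition, P(A|B) = P(A ∩ B) / P(B)
So P(A ∩ B) = P(A|B) × P(B)
= 1/5 × 7/25
= 7/125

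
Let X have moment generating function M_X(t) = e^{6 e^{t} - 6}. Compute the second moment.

To find E[X^2], compute M^(2)(0):
M^(1)(t) = 6 e^{t} e^{6 e^{t} - 6}
M^(2)(t) = 36 e^{2 t} e^{6 e^{t} - 6} + 6 e^{t} e^{6 e^{t} - 6}
M^(2)(0) = 42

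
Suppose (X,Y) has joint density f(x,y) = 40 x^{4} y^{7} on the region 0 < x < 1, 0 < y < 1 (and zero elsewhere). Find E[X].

E[X] = ∫_0^1 ∫_0^1 x × f(x,y) dy dx
= ∫_0^1 ∫_0^1 x × (40 x^{4} y^{7}) dy dx
= \frac{5}{6}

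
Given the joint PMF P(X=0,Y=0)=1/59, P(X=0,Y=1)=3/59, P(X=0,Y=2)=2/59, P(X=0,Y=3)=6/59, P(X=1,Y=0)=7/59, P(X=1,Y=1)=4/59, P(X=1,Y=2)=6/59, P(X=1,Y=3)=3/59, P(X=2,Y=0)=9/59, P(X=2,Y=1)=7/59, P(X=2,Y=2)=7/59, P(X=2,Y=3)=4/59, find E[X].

First find marginal of X:
P(X=0) = 12/59
P(X=1) = 20/59
P(X=2) = 27/59
E[X] = 0 × 12/59 + 1 × 20/59 + 2 × 27/59 = 74/59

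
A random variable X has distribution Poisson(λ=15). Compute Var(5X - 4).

For X ~ Poisson(λ=15):
Var(X) = 15
Var(5X - 4) = (5)² × Var(X) = 25 × 15 = 375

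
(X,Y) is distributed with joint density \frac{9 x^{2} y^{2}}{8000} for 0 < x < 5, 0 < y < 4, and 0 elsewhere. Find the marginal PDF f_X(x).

f_X(x) = ∫_0^4 f(x,y) dy
= ∫_0^4 \frac{9 x^{2} y^{2}}{8000} dy
= \frac{3 x^{2}}{125} for 0 < x < 5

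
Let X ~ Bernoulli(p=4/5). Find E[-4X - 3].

For X ~ Bernoulli(p=4/5):
E[X] = \frac{4}{5}
E[-4X - 3] = -4 × E[X] - 3 = - \frac{31}{5}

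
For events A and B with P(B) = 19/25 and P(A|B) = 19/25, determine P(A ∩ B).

By definition, P(A|B) = P(A ∩ B) / P(B)
So P(A ∩ B) = P(A|B) × P(B)
= 19/25 × 19/25
= 361/625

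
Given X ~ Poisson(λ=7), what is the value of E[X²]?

Using the identity E[X²] = Var(X) + (E[X])²:
E[X] = 7
Var(X) = 7
E[X²] = 7 + (7)²
= 56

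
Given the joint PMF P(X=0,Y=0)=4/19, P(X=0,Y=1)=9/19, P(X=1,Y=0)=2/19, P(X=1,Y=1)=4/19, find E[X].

First find marginal of X:
P(X=0) = 13/19
P(X=1) = 6/19
E[X] = 0 × 13/19 + 1 × 6/19 = 6/19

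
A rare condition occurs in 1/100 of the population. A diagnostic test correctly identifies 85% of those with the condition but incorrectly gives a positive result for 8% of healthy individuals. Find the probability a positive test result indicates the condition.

Let D = the rare event, + = positive/flagged.
P(D) = 1/100
P(+|D) = 85/100 = 17/20
P(+|D') = 8/100 = 2/25
P(+) = P(+|D)P(D) + P(+|D')P(D')
     = \frac{17}{20} × \frac{1}{100} + \frac{2}{25} × \frac{99}{100}
     = \frac{877}{10000}
P(D|+) = P(+|D)P(D)/P(+) = \frac{85}{877}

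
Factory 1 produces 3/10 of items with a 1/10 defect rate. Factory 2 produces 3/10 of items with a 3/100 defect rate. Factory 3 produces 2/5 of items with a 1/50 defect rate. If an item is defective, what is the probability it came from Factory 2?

Using Bayes' theorem:
P(F1) = 3/10, P(D|F1) = 1/10
P(F2) = 3/10, P(D|F2) = 3/100
P(F3) = 2/5, P(D|F3) = 1/50
P(D) = P(D|F1)P(F1) + P(D|F2)P(F2) + P(D|F3)P(F3)
     = \frac{47}{1000}
P(F2|D) = P(D|F2)P(F2) / P(D)
= \frac{9}{47}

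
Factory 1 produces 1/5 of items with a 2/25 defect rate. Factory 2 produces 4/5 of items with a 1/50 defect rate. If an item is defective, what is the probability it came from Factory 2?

Using Bayes' theorem:
P(F1) = 1/5, P(D|F1) = 2/25
P(F2) = 4/5, P(D|F2) = 1/50
P(D) = P(D|F1)P(F1) + P(D|F2)P(F2)
     = \frac{4}{125}
P(F2|D) = P(D|F2)P(F2) / P(D)
= \frac{1}{2}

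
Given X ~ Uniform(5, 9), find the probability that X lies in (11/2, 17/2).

P(11/2 < X < 17/2) = ∫_{11/2}^{17/2} f(x) dx
where f(x) = \frac{1}{4}
= \frac{3}{4}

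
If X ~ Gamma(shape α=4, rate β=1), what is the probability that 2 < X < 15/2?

P(2 < X < 15/2) = ∫_{2}^{15/2} f(x) dx
where f(x) = \frac{x^{3} e^{- x}}{6}
= - \frac{1711}{16 e^{\frac{15}{2}}} + \frac{19}{3 e^{2}}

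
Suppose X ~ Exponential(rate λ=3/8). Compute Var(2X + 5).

For X ~ Exponential(rate λ=3/8):
Var(X) = \frac{64}{9}
Var(2X + 5) = (2)² × Var(X) = 4 × \frac{64}{9} = \frac{256}{9}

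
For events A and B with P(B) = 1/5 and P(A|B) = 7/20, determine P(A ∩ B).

By definition, P(A|B) = P(A ∩ B) / P(B)
So P(A ∩ B) = P(A|B) × P(B)
= 7/20 × 1/5
= 7/100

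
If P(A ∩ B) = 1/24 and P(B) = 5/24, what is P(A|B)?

P(A|B) = P(A ∩ B) / P(B)
= (1/24) / (5/24)
= 1/5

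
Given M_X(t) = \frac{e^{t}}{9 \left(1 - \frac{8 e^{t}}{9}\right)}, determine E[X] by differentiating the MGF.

To find E[X], compute M^(1)(0):
M^(1)(t) = \frac{e^{t}}{9 \left(1 - \frac{8 e^{t}}{9}\right)} + \frac{8 e^{2 t}}{81 \left(1 - \frac{8 e^{t}}{9}\right)^{2}}
M^(1)(0) = 9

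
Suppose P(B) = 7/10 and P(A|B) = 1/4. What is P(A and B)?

By definition, P(A|B) = P(A ∩ B) / P(B)
So P(A ∩ B) = P(A|B) × P(B)
= 1/4 × 7/10
= 7/40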